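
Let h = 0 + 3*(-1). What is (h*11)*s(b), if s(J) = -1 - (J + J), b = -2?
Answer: -99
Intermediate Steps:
s(J) = -1 - 2*J
h = -3 (h = 0 - 3 = -3)
(h*11)*s(b) = (-3*11)*(-1 - 2*(-2)) = -33*(-1 + 4) = -33*3 = -99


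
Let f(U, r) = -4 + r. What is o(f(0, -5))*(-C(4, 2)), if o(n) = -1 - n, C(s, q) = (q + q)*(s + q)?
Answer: -192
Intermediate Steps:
C(s, q) = 2*q*(q + s) (C(s, q) = (2*q)*(q + s) = 2*q*(q + s))
o(f(0, -5))*(-C(4, 2)) = (-1 - (-4 - 5))*(-2*2*(2 + 4)) = (-1 - 1*(-9))*(-2*2*6) = (-1 + 9)*(-1*24) = 8*(-24) = -192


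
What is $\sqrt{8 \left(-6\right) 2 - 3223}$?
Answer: $i \sqrt{3319} \approx 57.611 i$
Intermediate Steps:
$\sqrt{8 \left(-6\right) 2 - 3223} = \sqrt{\left(-48\right) 2 - 3223} = \sqrt{-96 - 3223} = \sqrt{-3319} = i \sqrt{3319}$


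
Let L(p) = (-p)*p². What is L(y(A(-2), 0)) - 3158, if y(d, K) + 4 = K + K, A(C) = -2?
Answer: -3094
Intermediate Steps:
y(d, K) = -4 + 2*K (y(d, K) = -4 + (K + K) = -4 + 2*K)
L(p) = -p³
L(y(A(-2), 0)) - 3158 = -(-4 + 2*0)³ - 3158 = -(-4 + 0)³ - 3158 = -1*(-4)³ - 3158 = -1*(-64) - 3158 = 64 - 3158 = -3094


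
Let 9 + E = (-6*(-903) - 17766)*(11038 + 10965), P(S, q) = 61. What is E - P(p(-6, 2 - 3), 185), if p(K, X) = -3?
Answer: -271693114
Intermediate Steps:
E = -271693053 (E = -9 + (-6*(-903) - 17766)*(11038 + 10965) = -9 + (5418 - 17766)*22003 = -9 - 12348*22003 = -9 - 271693044 = -271693053)
E - P(p(-6, 2 - 3), 185) = -271693053 - 1*61 = -271693053 - 61 = -271693114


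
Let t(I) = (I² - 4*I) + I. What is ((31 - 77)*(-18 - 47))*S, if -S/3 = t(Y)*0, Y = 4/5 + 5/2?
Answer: 0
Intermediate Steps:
Y = 33/10 (Y = 4*(⅕) + 5*(½) = ⅘ + 5/2 = 33/10 ≈ 3.3000)
t(I) = I² - 3*I
S = 0 (S = -3*33*(-3 + 33/10)/10*0 = -3*(33/10)*(3/10)*0 = -297*0/100 = -3*0 = 0)
((31 - 77)*(-18 - 47))*S = ((31 - 77)*(-18 - 47))*0 = -46*(-65)*0 = 2990*0 = 0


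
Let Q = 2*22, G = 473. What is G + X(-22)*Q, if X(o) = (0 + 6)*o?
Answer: -5335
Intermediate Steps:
Q = 44
X(o) = 6*o
G + X(-22)*Q = 473 + (6*(-22))*44 = 473 - 132*44 = 473 - 5808 = -5335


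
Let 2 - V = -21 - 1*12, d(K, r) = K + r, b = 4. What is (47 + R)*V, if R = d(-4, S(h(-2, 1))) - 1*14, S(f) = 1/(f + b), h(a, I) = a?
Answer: 2065/2 ≈ 1032.5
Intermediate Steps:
S(f) = 1/(4 + f) (S(f) = 1/(f + 4) = 1/(4 + f))
R = -35/2 (R = (-4 + 1/(4 - 2)) - 1*14 = (-4 + 1/2) - 14 = (-4 + ½) - 14 = -7/2 - 14 = -35/2 ≈ -17.500)
V = 35 (V = 2 - (-21 - 1*12) = 2 - (-21 - 12) = 2 - 1*(-33) = 2 + 33 = 35)
(47 + R)*V = (47 - 35/2)*35 = (59/2)*35 = 2065/2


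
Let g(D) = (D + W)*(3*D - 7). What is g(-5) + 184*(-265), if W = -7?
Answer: -48496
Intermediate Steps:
g(D) = (-7 + D)*(-7 + 3*D) (g(D) = (D - 7)*(3*D - 7) = (-7 + D)*(-7 + 3*D))
g(-5) + 184*(-265) = (49 - 28*(-5) + 3*(-5)**2) + 184*(-265) = (49 + 140 + 3*25) - 48760 = (49 + 140 + 75) - 48760 = 264 - 48760 = -48496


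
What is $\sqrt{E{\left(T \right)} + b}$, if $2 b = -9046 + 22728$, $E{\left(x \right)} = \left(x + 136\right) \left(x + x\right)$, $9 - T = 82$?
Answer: $i \sqrt{2357} \approx 48.549 i$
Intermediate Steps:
$T = -73$ ($T = 9 - 82 = -73$)
$E{\left(x \right)} = 2 x \left(136 + x\right)$ ($E{\left(x \right)} = \left(136 + x\right) 2 x = 2 x \left(136 + x\right)$)
$b = 6841$ ($b = \frac{-9046 + 22728}{2} = \frac{1}{2} \cdot 13682 = 6841$)
$\sqrt{E{\left(T \right)} + b} = \sqrt{2 \left(-73\right) \left(136 - 73\right) + 6841} = \sqrt{2 \left(-73\right) 63 + 6841} = \sqrt{-9198 + 6841} = \sqrt{-2357} = i \sqrt{2357}$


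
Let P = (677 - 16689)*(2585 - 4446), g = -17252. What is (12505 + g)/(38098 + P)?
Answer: -4747/29836430 ≈ -0.00015910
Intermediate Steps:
P = 29798332 (P = -16012*(-1861) = 29798332)
(12505 + g)/(38098 + P) = (12505 - 17252)/(38098 + 29798332) = -4747/29836430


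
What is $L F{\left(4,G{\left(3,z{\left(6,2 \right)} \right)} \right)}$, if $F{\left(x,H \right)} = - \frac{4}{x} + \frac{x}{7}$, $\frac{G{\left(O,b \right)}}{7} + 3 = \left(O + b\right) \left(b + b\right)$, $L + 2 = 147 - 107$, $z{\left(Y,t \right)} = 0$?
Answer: $- \frac{114}{7} \approx -16.286$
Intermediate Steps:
$L = 38$ ($L = -2 + \left(147 - 107\right) = -2 + 40 = 38$)
$G{\left(O,b \right)} = -21 + 14 b \left(O + b\right)$ ($G{\left(O,b \right)} = -21 + 7 \left(O + b\right) \left(b + b\right) = -21 + 7 \left(O + b\right) 2 b = -21 + 7 \cdot 2 b \left(O + b\right) = -21 + 14 b \left(O + b\right)$)
$F{\left(x,H \right)} = - \frac{4}{x} + \frac{x}{7}$ ($F{\left(x,H \right)} = - \frac{4}{x} + x \frac{1}{7} = - \frac{4}{x} + \frac{x}{7}$)
$L F{\left(4,G{\left(3,z{\left(6,2 \right)} \right)} \right)} = 38 \left(- \frac{4}{4} + \frac{1}{7} \cdot 4\right) = 38 \left(\left(-4\right) \frac{1}{4} + \frac{4}{7}\right) = 38 \left(-1 + \frac{4}{7}\right) = 38 \left(- \frac{3}{7}\right) = - \frac{114}{7}$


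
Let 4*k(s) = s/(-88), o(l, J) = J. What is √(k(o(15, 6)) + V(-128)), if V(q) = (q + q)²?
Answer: √126877663/44 ≈ 256.00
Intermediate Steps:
V(q) = 4*q² (V(q) = (2*q)² = 4*q²)
k(s) = -s/352 (k(s) = (s/(-88))/4 = (s*(-1/88))/4 = (-s/88)/4 = -s/352)
√(k(o(15, 6)) + V(-128)) = √(-1/352*6 + 4*(-128)²) = √(-3/176 + 4*16384) = √(-3/176 + 65536) = √(11534333/176) = √126877663/44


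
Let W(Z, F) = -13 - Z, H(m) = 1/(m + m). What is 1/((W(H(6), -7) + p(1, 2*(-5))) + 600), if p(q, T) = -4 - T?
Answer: 12/7115 ≈ 0.0016866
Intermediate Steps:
H(m) = 1/(2*m)
1/((W(H(6), -7) + p(1, 2*(-5))) + 600) = 1/(((-13 - 1/(2*6)) + (-4 - 2*(-5))) + 600) = 1/(((-13 - 1/(2*6)) + (-4 - 1*(-10))) + 600) = 1/(((-13 - 1*1/12) + (-4 + 10)) + 600) = 1/(((-13 - 1/12) + 6) + 600) = 1/((-157/12 + 6) + 600) = 1/(-85/12 + 600) = 1/(7115/12) = 12/7115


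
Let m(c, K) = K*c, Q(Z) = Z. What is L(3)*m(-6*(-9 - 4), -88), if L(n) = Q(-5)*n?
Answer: 102960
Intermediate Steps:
L(n) = -5*n
L(3)*m(-6*(-9 - 4), -88) = (-5*3)*(-(-528)*(-9 - 4)) = -(-1320)*(-6*(-13)) = -(-1320)*78 = -15*(-6864) = 102960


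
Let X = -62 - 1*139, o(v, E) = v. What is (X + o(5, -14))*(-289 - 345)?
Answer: 124264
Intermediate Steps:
X = -201 (X = -62 - 139 = -201)
(X + o(5, -14))*(-289 - 345) = (-201 + 5)*(-289 - 345) = -196*(-634) = 124264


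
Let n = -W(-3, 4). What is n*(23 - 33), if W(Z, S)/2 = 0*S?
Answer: 0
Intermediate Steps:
W(Z, S) = 0 (W(Z, S) = 2*(0*S) = 2*0 = 0)
n = 0 (n = -1*0 = 0)
n*(23 - 33) = 0*(23 - 33) = 0*(-10) = 0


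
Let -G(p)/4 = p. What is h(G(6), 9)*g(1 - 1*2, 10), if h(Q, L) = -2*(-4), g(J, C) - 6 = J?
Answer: 40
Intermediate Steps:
g(J, C) = 6 + J
G(p) = -4*p
h(Q, L) = 8
h(G(6), 9)*g(1 - 1*2, 10) = 8*(6 + (1 - 1*2)) = 8*(6 + (1 - 2)) = 8*(6 - 1) = 8*5 = 40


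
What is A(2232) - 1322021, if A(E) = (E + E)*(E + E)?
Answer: 18605275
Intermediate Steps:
A(E) = 4*E² (A(E) = (2*E)*(2*E) = 4*E²)
A(2232) - 1322021 = 4*2232² - 1322021 = 4*4981824 - 1322021 = 19927296 - 1322021 = 18605275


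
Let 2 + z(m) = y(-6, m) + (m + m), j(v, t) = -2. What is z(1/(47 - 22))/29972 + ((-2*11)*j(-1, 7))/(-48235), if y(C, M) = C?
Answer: -386543/328568050 ≈ -0.0011764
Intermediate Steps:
z(m) = -8 + 2*m (z(m) = -2 + (-6 + (m + m)) = -2 + (-6 + 2*m) = -8 + 2*m)
z(1/(47 - 22))/29972 + ((-2*11)*j(-1, 7))/(-48235) = (-8 + 2/(47 - 22))/29972 + (-2*11*(-2))/(-48235) = (-8 + 2/25)*(1/29972) - 22*(-2)*(-1/48235) = (-8 + 2*(1/25))*(1/29972) + 44*(-1/48235) = (-8 + 2/25)*(1/29972) - 4/4385 = -198/25*1/29972 - 4/4385 = -99/374650 - 4/4385 = -386543/328568050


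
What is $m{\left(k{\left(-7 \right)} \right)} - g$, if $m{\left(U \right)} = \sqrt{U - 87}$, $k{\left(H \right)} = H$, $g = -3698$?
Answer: $3698 + i \sqrt{94} \approx 3698.0 + 9.6954 i$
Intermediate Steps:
$m{\left(U \right)} = \sqrt{-87 + U}$
$m{\left(k{\left(-7 \right)} \right)} - g = \sqrt{-87 - 7} - -3698 = \sqrt{-94} + 3698 = i \sqrt{94} + 3698 = 3698 + i \sqrt{94}$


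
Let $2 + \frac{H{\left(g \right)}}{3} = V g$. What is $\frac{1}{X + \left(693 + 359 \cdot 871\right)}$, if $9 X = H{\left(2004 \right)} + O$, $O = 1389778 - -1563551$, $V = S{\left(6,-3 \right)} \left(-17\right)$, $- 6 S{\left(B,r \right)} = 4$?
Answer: $\frac{3}{1947299} \approx 1.5406 \cdot 10^{-6}$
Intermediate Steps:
$S{\left(B,r \right)} = - \frac{2}{3}$ ($S{\left(B,r \right)} = \left(- \frac{1}{6}\right) 4 = - \frac{2}{3}$)
$V = \frac{34}{3}$ ($V = \left(- \frac{2}{3}\right) \left(-17\right) = \frac{34}{3} \approx 11.333$)
$H{\left(g \right)} = -6 + 34 g$ ($H{\left(g \right)} = -6 + 3 \frac{34 g}{3} = -6 + 34 g$)
$O = 2953329$ ($O = 1389778 + 1563551 = 2953329$)
$X = \frac{1007153}{3}$ ($X = \frac{\left(-6 + 34 \cdot 2004\right) + 2953329}{9} = \frac{\left(-6 + 68136\right) + 2953329}{9} = \frac{68130 + 2953329}{9} = \frac{1}{9} \cdot 3021459 = \frac{1007153}{3} \approx 3.3572 \cdot 10^{5}$)
$\frac{1}{X + \left(693 + 359 \cdot 871\right)} = \frac{1}{\frac{1007153}{3} + \left(693 + 359 \cdot 871\right)} = \frac{1}{\frac{1007153}{3} + \left(693 + 312689\right)} = \frac{1}{\frac{1007153}{3} + 313382} = \frac{1}{\frac{1947299}{3}} = \frac{3}{1947299}$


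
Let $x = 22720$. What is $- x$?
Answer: $-22720$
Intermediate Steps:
$- x = \left(-1\right) 22720 = -22720$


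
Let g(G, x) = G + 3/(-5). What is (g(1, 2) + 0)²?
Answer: 4/25 ≈ 0.16000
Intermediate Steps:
g(G, x) = -⅗ + G (g(G, x) = G + 3*(-⅕) = G - ⅗ = -⅗ + G)
(g(1, 2) + 0)² = ((-⅗ + 1) + 0)² = (⅖ + 0)² = (⅖)² = 4/25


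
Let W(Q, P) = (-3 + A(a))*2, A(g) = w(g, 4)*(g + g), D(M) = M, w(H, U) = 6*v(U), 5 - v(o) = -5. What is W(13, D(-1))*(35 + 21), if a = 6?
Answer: 80304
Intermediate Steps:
v(o) = 10 (v(o) = 5 - 1*(-5) = 5 + 5 = 10)
w(H, U) = 60 (w(H, U) = 6*10 = 60)
A(g) = 120*g (A(g) = 60*(g + g) = 60*(2*g) = 120*g)
W(Q, P) = 1434 (W(Q, P) = (-3 + 120*6)*2 = (-3 + 720)*2 = 717*2 = 1434)
W(13, D(-1))*(35 + 21) = 1434*(35 + 21) = 1434*56 = 80304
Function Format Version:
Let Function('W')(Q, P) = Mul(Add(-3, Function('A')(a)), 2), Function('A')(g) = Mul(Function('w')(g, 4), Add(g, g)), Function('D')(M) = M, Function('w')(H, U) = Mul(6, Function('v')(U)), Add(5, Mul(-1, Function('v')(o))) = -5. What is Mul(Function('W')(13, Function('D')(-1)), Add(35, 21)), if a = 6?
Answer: 80304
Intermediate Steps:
Function('v')(o) = 10 (Function('v')(o) = Add(5, Mul(-1, -5)) = Add(5, 5) = 10)
Function('w')(H, U) = 60 (Function('w')(H, U) = Mul(6, 10) = 60)
Function('A')(g) = Mul(120, g) (Function('A')(g) = Mul(60, Add(g, g)) = Mul(60, Mul(2, g)) = Mul(120, g))
Function('W')(Q, P) = 1434 (Function('W')(Q, P) = Mul(Add(-3, Mul(120, 6)), 2) = Mul(Add(-3, 720), 2) = Mul(717, 2) = 1434)
Mul(Function('W')(13, Function('D')(-1)), Add(35, 21)) = Mul(1434, Add(35, 21)) = Mul(1434, 56) = 80304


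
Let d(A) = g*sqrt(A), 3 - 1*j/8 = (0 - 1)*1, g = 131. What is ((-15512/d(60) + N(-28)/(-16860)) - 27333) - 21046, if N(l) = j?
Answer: -203917493/4215 - 7756*sqrt(15)/1965 ≈ -48394.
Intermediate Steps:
j = 32 (j = 24 - 8*(0 - 1) = 24 - (-8) = 24 - 8*(-1) = 24 + 8 = 32)
N(l) = 32
d(A) = 131*sqrt(A)
((-15512/d(60) + N(-28)/(-16860)) - 27333) - 21046 = ((-15512*sqrt(15)/3930 + 32/(-16860)) - 27333) - 21046 = ((-15512*sqrt(15)/3930 + 32*(-1/16860)) - 27333) - 21046 = ((-15512*sqrt(15)/3930 - 8/4215) - 27333) - 21046 = ((-7756*sqrt(15)/1965 - 8/4215) - 27333) - 21046 = ((-8/4215 - 7756*sqrt(15)/1965) - 27333) - 21046 = (-115208603/4215 - 7756*sqrt(15)/1965) - 21046 = -203917493/4215 - 7756*sqrt(15)/1965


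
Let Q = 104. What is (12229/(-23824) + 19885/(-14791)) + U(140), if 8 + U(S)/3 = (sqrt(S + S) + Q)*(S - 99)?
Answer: 4498543230733/352380784 + 246*sqrt(70) ≈ 14824.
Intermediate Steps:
U(S) = -24 + 3*(-99 + S)*(104 + sqrt(2)*sqrt(S)) (U(S) = -24 + 3*((sqrt(S + S) + 104)*(S - 99)) = -24 + 3*((sqrt(2*S) + 104)*(-99 + S)) = -24 + 3*((sqrt(2)*sqrt(S) + 104)*(-99 + S)) = -24 + 3*((104 + sqrt(2)*sqrt(S))*(-99 + S)) = -24 + 3*((-99 + S)*(104 + sqrt(2)*sqrt(S))) = -24 + 3*(-99 + S)*(104 + sqrt(2)*sqrt(S)))
(12229/(-23824) + 19885/(-14791)) + U(140) = (12229/(-23824) + 19885/(-14791)) + (-30912 + 312*140 - 297*sqrt(2)*sqrt(140) + 3*sqrt(2)*140**(3/2)) = (12229*(-1/23824) + 19885*(-1/14791)) + (-30912 + 43680 - 297*sqrt(2)*2*sqrt(35) + 3*sqrt(2)*(280*sqrt(35))) = (-12229/23824 - 19885/14791) + (-30912 + 43680 - 594*sqrt(70) + 840*sqrt(70)) = -654619379/352380784 + (12768 + 246*sqrt(70)) = 4498543230733/352380784 + 246*sqrt(70)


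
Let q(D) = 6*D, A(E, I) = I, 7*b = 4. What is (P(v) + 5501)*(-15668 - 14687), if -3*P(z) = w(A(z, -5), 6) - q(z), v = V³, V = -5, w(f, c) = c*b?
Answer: -1115515895/7 ≈ -1.5936e+8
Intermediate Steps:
b = 4/7 (b = (⅐)*4 = 4/7 ≈ 0.57143)
w(f, c) = 4*c/7 (w(f, c) = c*(4/7) = 4*c/7)
v = -125 (v = (-5)³ = -125)
P(z) = -8/7 + 2*z (P(z) = -((4/7)*6 - 6*z)/3 = -(24/7 - 6*z)/3 = -8/7 + 2*z)
(P(v) + 5501)*(-15668 - 14687) = ((-8/7 + 2*(-125)) + 5501)*(-15668 - 14687) = ((-8/7 - 250) + 5501)*(-30355) = (-1758/7 + 5501)*(-30355) = (36749/7)*(-30355) = -1115515895/7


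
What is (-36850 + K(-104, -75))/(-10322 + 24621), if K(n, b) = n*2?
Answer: -37058/14299 ≈ -2.5916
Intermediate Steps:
K(n, b) = 2*n
(-36850 + K(-104, -75))/(-10322 + 24621) = (-36850 + 2*(-104))/(-10322 + 24621) = (-36850 - 208)/14299 = -37058*1/14299 = -37058/14299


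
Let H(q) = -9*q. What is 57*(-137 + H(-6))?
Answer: -4731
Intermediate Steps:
57*(-137 + H(-6)) = 57*(-137 - 9*(-6)) = 57*(-137 + 54) = 57*(-83) = -4731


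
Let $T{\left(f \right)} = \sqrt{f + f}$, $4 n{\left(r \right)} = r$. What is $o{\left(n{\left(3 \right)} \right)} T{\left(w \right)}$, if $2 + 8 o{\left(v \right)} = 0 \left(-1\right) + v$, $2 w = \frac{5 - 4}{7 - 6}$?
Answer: $- \frac{5}{32} \approx -0.15625$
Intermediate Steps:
$n{\left(r \right)} = \frac{r}{4}$
$w = \frac{1}{2}$ ($w = \frac{\left(5 - 4\right) \frac{1}{7 - 6}}{2} = \frac{1 \cdot 1^{-1}}{2} = \frac{1 \cdot 1}{2} = \frac{1}{2} \cdot 1 = \frac{1}{2} \approx 0.5$)
$o{\left(v \right)} = - \frac{1}{4} + \frac{v}{8}$ ($o{\left(v \right)} = - \frac{1}{4} + \frac{0 \left(-1\right) + v}{8} = - \frac{1}{4} + \frac{0 + v}{8} = - \frac{1}{4} + \frac{v}{8}$)
$T{\left(f \right)} = \sqrt{2} \sqrt{f}$ ($T{\left(f \right)} = \sqrt{2 f} = \sqrt{2} \sqrt{f}$)
$o{\left(n{\left(3 \right)} \right)} T{\left(w \right)} = \left(- \frac{1}{4} + \frac{\frac{1}{4} \cdot 3}{8}\right) \frac{\sqrt{2}}{\sqrt{2}} = \left(- \frac{1}{4} + \frac{1}{8} \cdot \frac{3}{4}\right) \sqrt{2} \frac{\sqrt{2}}{2} = \left(- \frac{1}{4} + \frac{3}{32}\right) 1 = \left(- \frac{5}{32}\right) 1 = - \frac{5}{32}$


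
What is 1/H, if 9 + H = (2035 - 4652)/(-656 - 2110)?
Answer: -2766/22277 ≈ -0.12416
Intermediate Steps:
H = -22277/2766 (H = -9 + (2035 - 4652)/(-656 - 2110) = -9 - 2617/(-2766) = -9 - 2617*(-1/2766) = -9 + 2617/2766 = -22277/2766 ≈ -8.0539)
1/H = 1/(-22277/2766) = -2766/22277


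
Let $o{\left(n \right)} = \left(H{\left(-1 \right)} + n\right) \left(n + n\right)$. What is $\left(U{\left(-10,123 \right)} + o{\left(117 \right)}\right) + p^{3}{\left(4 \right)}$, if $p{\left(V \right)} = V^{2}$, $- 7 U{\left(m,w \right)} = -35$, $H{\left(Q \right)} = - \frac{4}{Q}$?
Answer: $32415$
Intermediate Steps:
$U{\left(m,w \right)} = 5$ ($U{\left(m,w \right)} = \left(- \frac{1}{7}\right) \left(-35\right) = 5$)
$o{\left(n \right)} = 2 n \left(4 + n\right)$ ($o{\left(n \right)} = \left(- \frac{4}{-1} + n\right) \left(n + n\right) = \left(\left(-4\right) \left(-1\right) + n\right) 2 n = \left(4 + n\right) 2 n = 2 n \left(4 + n\right)$)
$\left(U{\left(-10,123 \right)} + o{\left(117 \right)}\right) + p^{3}{\left(4 \right)} = \left(5 + 2 \cdot 117 \left(4 + 117\right)\right) + \left(4^{2}\right)^{3} = \left(5 + 2 \cdot 117 \cdot 121\right) + 16^{3} = \left(5 + 28314\right) + 4096 = 28319 + 4096 = 32415$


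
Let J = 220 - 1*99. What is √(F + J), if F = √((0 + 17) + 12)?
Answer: √(121 + √29) ≈ 11.242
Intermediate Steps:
F = √29 (F = √(17 + 12) = √29 ≈ 5.3852)
J = 121 (J = 220 - 99 = 121)
√(F + J) = √(√29 + 121) = √(121 + √29)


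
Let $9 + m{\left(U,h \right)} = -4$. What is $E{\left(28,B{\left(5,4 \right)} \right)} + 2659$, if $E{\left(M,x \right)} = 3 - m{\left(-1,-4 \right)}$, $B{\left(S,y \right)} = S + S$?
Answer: $2675$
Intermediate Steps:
$m{\left(U,h \right)} = -13$ ($m{\left(U,h \right)} = -9 - 4 = -13$)
$B{\left(S,y \right)} = 2 S$
$E{\left(M,x \right)} = 16$ ($E{\left(M,x \right)} = 3 - -13 = 3 + 13 = 16$)
$E{\left(28,B{\left(5,4 \right)} \right)} + 2659 = 16 + 2659 = 2675$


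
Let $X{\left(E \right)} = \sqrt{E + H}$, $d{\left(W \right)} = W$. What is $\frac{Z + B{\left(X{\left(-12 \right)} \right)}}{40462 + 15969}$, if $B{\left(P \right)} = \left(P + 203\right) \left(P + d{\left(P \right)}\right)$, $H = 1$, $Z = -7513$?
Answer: $- \frac{7535}{56431} + \frac{406 i \sqrt{11}}{56431} \approx -0.13353 + 0.023862 i$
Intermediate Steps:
$X{\left(E \right)} = \sqrt{1 + E}$ ($X{\left(E \right)} = \sqrt{E + 1} = \sqrt{1 + E}$)
$B{\left(P \right)} = 2 P \left(203 + P\right)$ ($B{\left(P \right)} = \left(P + 203\right) \left(P + P\right) = \left(203 + P\right) 2 P = 2 P \left(203 + P\right)$)
$\frac{Z + B{\left(X{\left(-12 \right)} \right)}}{40462 + 15969} = \frac{-7513 + 2 \sqrt{1 - 12} \left(203 + \sqrt{1 - 12}\right)}{40462 + 15969} = \frac{-7513 + 2 \sqrt{-11} \left(203 + \sqrt{-11}\right)}{56431} = \left(-7513 + 2 i \sqrt{11} \left(203 + i \sqrt{11}\right)\right) \frac{1}{56431} = - \frac{7513}{56431} + \frac{2 i \sqrt{11} \left(203 + i \sqrt{11}\right)}{56431}$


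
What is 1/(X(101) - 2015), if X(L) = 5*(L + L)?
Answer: -1/1005 ≈ -0.00099503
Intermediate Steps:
X(L) = 10*L (X(L) = 5*(2*L) = 10*L)
1/(X(101) - 2015) = 1/(10*101 - 2015) = 1/(1010 - 2015) = 1/(-1005) = -1/1005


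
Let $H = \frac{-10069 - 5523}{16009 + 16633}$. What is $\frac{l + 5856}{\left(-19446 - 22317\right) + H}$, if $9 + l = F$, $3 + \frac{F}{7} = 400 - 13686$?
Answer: $\frac{1422799496}{681621719} \approx 2.0874$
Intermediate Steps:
$F = -93023$ ($F = -21 + 7 \left(400 - 13686\right) = -21 + 7 \left(-13286\right) = -21 - 93002 = -93023$)
$H = - \frac{7796}{16321}$ ($H = - \frac{15592}{32642} = \left(-15592\right) \frac{1}{32642} = - \frac{7796}{16321} \approx -0.47767$)
$l = -93032$ ($l = -9 - 93023 = -93032$)
$\frac{l + 5856}{\left(-19446 - 22317\right) + H} = \frac{-93032 + 5856}{\left(-19446 - 22317\right) - \frac{7796}{16321}} = - \frac{87176}{\left(-19446 - 22317\right) - \frac{7796}{16321}} = - \frac{87176}{-41763 - \frac{7796}{16321}} = - \frac{87176}{- \frac{681621719}{16321}} = \left(-87176\right) \left(- \frac{16321}{681621719}\right) = \frac{1422799496}{681621719}$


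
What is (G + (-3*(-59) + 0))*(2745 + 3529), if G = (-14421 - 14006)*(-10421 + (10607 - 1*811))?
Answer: 111470484248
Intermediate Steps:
G = 17766875 (G = -28427*(-10421 + (10607 - 811)) = -28427*(-10421 + 9796) = -28427*(-625) = 17766875)
(G + (-3*(-59) + 0))*(2745 + 3529) = (17766875 + (-3*(-59) + 0))*(2745 + 3529) = (17766875 + (177 + 0))*6274 = (17766875 + 177)*6274 = 17767052*6274 = 111470484248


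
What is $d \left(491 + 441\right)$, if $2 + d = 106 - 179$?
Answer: $-69900$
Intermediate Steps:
$d = -75$ ($d = -2 + \left(106 - 179\right) = -2 - 73 = -75$)
$d \left(491 + 441\right) = - 75 \left(491 + 441\right) = \left(-75\right) 932 = -69900$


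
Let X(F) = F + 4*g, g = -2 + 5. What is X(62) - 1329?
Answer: -1255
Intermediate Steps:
g = 3
X(F) = 12 + F (X(F) = F + 4*3 = F + 12 = 12 + F)
X(62) - 1329 = (12 + 62) - 1329 = 74 - 1329 = -1255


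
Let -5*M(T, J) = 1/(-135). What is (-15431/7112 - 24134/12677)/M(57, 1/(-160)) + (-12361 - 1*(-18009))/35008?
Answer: -19370505898951/7045268104 ≈ -2749.4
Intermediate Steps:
M(T, J) = 1/675 (M(T, J) = -1/5/(-135) = -1/5*(-1/135) = 1/675)
(-15431/7112 - 24134/12677)/M(57, 1/(-160)) + (-12361 - 1*(-18009))/35008 = (-15431/7112 - 24134/12677)/(1/675) + (-12361 - 1*(-18009))/35008 = (-15431*1/7112 - 24134*1/12677)*675 + (-12361 + 18009)*(1/35008) = (-15431/7112 - 24134/12677)*675 + 5648*(1/35008) = -52465685/12879832*675 + 353/2188 = -35414337375/12879832 + 353/2188 = -19370505898951/7045268104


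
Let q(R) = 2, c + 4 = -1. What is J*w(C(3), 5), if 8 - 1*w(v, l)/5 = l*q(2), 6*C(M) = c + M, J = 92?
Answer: -920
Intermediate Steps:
c = -5 (c = -4 - 1 = -5)
C(M) = -⅚ + M/6 (C(M) = (-5 + M)/6 = -⅚ + M/6)
w(v, l) = 40 - 10*l (w(v, l) = 40 - 5*l*2 = 40 - 10*l)
J*w(C(3), 5) = 92*(40 - 10*5) = 92*(40 - 50) = 92*(-10) = -920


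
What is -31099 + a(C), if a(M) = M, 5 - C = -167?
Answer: -30927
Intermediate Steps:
C = 172 (C = 5 - 1*(-167) = 5 + 167 = 172)
-31099 + a(C) = -31099 + 172 = -30927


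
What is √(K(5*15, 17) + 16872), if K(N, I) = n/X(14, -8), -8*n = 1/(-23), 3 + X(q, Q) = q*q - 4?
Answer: √566791490118/5796 ≈ 129.89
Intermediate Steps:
X(q, Q) = -7 + q² (X(q, Q) = -3 + (q*q - 4) = -3 + (q² - 4) = -3 + (-4 + q²) = -7 + q²)
n = 1/184 (n = -⅛/(-23) = -⅛*(-1/23) = 1/184 ≈ 0.0054348)
K(N, I) = 1/34776 (K(N, I) = 1/(184*(-7 + 14²)) = 1/(184*(-7 + 196)) = (1/184)/189 = (1/184)*(1/189) = 1/34776)
√(K(5*15, 17) + 16872) = √(1/34776 + 16872) = √(586740673/34776) = √566791490118/5796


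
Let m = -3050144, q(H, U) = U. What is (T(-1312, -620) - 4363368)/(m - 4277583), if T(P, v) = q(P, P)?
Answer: 4364680/7327727 ≈ 0.59564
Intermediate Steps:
T(P, v) = P
(T(-1312, -620) - 4363368)/(m - 4277583) = (-1312 - 4363368)/(-3050144 - 4277583) = -4364680/(-7327727) = -4364680*(-1/7327727) = 4364680/7327727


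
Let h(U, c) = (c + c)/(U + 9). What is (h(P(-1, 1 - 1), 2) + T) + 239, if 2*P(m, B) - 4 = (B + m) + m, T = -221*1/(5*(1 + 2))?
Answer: 674/3 ≈ 224.67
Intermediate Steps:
T = -221/15 (T = -221/(3*5) = -221/15 ≈ -14.733)
P(m, B) = 2 + m + B/2 (P(m, B) = 2 + ((B + m) + m)/2 = 2 + (B + 2*m)/2 = 2 + (m + B/2) = 2 + m + B/2)
h(U, c) = 2*c/(9 + U) (h(U, c) = (2*c)/(9 + U) = 2*c/(9 + U))
(h(P(-1, 1 - 1), 2) + T) + 239 = (2*2/(9 + (2 - 1 + (1 - 1)/2)) - 221/15) + 239 = (2*2/(9 + (2 - 1 + (½)*0)) - 221/15) + 239 = (2*2/(9 + (2 - 1 + 0)) - 221/15) + 239 = (2*2/(9 + 1) - 221/15) + 239 = (2*2/10 - 221/15) + 239 = (2*2*(⅒) - 221/15) + 239 = (⅖ - 221/15) + 239 = -43/3 + 239 = 674/3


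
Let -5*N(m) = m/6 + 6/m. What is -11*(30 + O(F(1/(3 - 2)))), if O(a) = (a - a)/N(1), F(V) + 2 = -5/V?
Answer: -330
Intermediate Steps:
N(m) = -6/(5*m) - m/30 (N(m) = -(m/6 + 6/m)/5 = -(6/m + m/6)/5 = -6/(5*m) - m/30)
F(V) = -2 - 5/V
O(a) = 0 (O(a) = (a - a)/(((1/30)*(-36 - 1*1**2)/1)) = 0/(((1/30)*1*(-36 - 1*1))) = 0/(((1/30)*1*(-36 - 1))) = 0/(((1/30)*1*(-37))) = 0/(-37/30) = 0*(-30/37) = 0)
-11*(30 + O(F(1/(3 - 2)))) = -11*(30 + 0) = -11*30 = -330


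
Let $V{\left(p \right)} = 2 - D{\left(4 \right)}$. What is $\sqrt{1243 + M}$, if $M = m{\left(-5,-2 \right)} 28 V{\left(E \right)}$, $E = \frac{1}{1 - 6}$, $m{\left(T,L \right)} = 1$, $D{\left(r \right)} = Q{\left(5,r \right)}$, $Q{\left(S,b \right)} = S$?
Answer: $\sqrt{1159} \approx 34.044$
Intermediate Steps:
$D{\left(r \right)} = 5$
$E = - \frac{1}{5}$ ($E = \frac{1}{-5} = - \frac{1}{5} \approx -0.2$)
$V{\left(p \right)} = -3$ ($V{\left(p \right)} = 2 - 5 = -3$)
$M = -84$ ($M = 1 \cdot 28 \left(-3\right) = 28 \left(-3\right) = -84$)
$\sqrt{1243 + M} = \sqrt{1243 - 84} = \sqrt{1159}$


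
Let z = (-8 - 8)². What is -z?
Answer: -256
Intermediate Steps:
z = 256 (z = (-16)² = 256)
-z = -1*256 = -256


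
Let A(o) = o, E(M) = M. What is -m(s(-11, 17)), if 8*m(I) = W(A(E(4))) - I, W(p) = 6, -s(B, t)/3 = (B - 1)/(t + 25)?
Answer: -9/14 ≈ -0.64286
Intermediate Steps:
s(B, t) = -3*(-1 + B)/(25 + t) (s(B, t) = -3*(B - 1)/(t + 25) = -3*(-1 + B)/(25 + t))
m(I) = 3/4 - I/8 (m(I) = (6 - I)/8 = 3/4 - I/8)
-m(s(-11, 17)) = -(3/4 - 3*(1 - 1*(-11))/(8*(25 + 17))) = -(3/4 - 3*(1 + 11)/(8*42)) = -(3/4 - 3*12/(8*42)) = -(3/4 - 1/8*6/7) = -(3/4 - 3/28) = -1*9/14 = -9/14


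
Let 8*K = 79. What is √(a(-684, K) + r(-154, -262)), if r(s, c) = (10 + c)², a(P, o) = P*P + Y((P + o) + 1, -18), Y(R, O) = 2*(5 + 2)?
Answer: √531374 ≈ 728.95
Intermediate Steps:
K = 79/8 (K = (⅛)*79 = 79/8 ≈ 9.8750)
Y(R, O) = 14 (Y(R, O) = 2*7 = 14)
a(P, o) = 14 + P² (a(P, o) = P*P + 14 = P² + 14 = 14 + P²)
√(a(-684, K) + r(-154, -262)) = √((14 + (-684)²) + (10 - 262)²) = √((14 + 467856) + (-252)²) = √(467870 + 63504) = √531374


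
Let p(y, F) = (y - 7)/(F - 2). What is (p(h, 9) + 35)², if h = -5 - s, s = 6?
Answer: 51529/49 ≈ 1051.6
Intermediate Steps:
h = -11 (h = -5 - 1*6 = -5 - 6 = -11)
p(y, F) = (-7 + y)/(-2 + F)
(p(h, 9) + 35)² = ((-7 - 11)/(-2 + 9) + 35)² = (-18/7 + 35)² = (227/7)² = 51529/49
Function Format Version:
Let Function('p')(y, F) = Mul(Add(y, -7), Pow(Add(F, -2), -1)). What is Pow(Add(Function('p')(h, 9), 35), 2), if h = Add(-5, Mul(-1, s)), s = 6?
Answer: Rational(51529, 49) ≈ 1051.6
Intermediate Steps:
h = -11 (h = Add(-5, Mul(-1, 6)) = Add(-5, -6) = -11)
Function('p')(y, F) = Mul(Pow(Add(-2, F), -1), Add(-7, y)) (Function('p')(y, F) = Mul(Add(-7, y), Pow(Add(-2, F), -1)) = Mul(Pow(Add(-2, F), -1), Add(-7, y)))
Pow(Add(Function('p')(h, 9), 35), 2) = Pow(Add(Mul(Pow(Add(-2, 9), -1), Add(-7, -11)), 35), 2) = Pow(Add(Mul(Pow(7, -1), -18), 35), 2) = Pow(Add(Mul(Rational(1, 7), -18), 35), 2) = Pow(Add(Rational(-18, 7), 35), 2) = Pow(Rational(227, 7), 2) = Rational(51529, 49)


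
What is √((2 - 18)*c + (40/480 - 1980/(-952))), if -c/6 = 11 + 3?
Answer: √686268597/714 ≈ 36.690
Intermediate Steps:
c = -84 (c = -6*(11 + 3) = -6*14 = -84)
√((2 - 18)*c + (40/480 - 1980/(-952))) = √((2 - 18)*(-84) + (40/480 - 1980/(-952))) = √(-16*(-84) + (40*(1/480) - 1980*(-1/952))) = √(1344 + (1/12 + 495/238)) = √(1344 + 3089/1428) = √(1922321/1428) = √686268597/714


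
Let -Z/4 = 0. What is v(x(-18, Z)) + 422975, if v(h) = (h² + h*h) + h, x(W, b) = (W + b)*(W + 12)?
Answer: 446411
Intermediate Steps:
Z = 0 (Z = -4*0 = 0)
x(W, b) = (12 + W)*(W + b) (x(W, b) = (W + b)*(12 + W) = (12 + W)*(W + b))
v(h) = h + 2*h² (v(h) = (h² + h²) + h = 2*h² + h = h + 2*h²)
v(x(-18, Z)) + 422975 = ((-18)² + 12*(-18) + 12*0 - 18*0)*(1 + 2*((-18)² + 12*(-18) + 12*0 - 18*0)) + 422975 = (324 - 216 + 0 + 0)*(1 + 2*(324 - 216 + 0 + 0)) + 422975 = 108*(1 + 2*108) + 422975 = 108*(1 + 216) + 422975 = 108*217 + 422975 = 23436 + 422975 = 446411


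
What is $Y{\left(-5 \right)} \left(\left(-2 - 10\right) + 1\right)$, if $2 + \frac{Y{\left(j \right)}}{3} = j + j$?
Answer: $396$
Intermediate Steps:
$Y{\left(j \right)} = -6 + 6 j$ ($Y{\left(j \right)} = -6 + 3 \left(j + j\right) = -6 + 3 \cdot 2 j = -6 + 6 j$)
$Y{\left(-5 \right)} \left(\left(-2 - 10\right) + 1\right) = \left(-6 + 6 \left(-5\right)\right) \left(\left(-2 - 10\right) + 1\right) = \left(-6 - 30\right) \left(\left(-2 - 10\right) + 1\right) = - 36 \left(-12 + 1\right) = \left(-36\right) \left(-11\right) = 396$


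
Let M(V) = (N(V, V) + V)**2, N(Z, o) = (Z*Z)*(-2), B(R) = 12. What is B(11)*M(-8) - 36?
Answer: 221916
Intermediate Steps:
N(Z, o) = -2*Z**2 (N(Z, o) = Z**2*(-2) = -2*Z**2)
M(V) = (V - 2*V**2)**2 (M(V) = (-2*V**2 + V)**2 = (V - 2*V**2)**2)
B(11)*M(-8) - 36 = 12*((-8)**2*(-1 + 2*(-8))**2) - 36 = 12*(64*(-1 - 16)**2) - 36 = 12*(64*(-17)**2) - 36 = 12*(64*289) - 36 = 12*18496 - 36 = 221952 - 36 = 221916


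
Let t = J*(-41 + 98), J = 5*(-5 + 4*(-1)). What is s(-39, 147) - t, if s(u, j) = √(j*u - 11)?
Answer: 2565 + 4*I*√359 ≈ 2565.0 + 75.789*I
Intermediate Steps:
s(u, j) = √(-11 + j*u)
J = -45 (J = 5*(-5 - 4) = 5*(-9) = -45)
t = -2565 (t = -45*(-41 + 98) = -45*57 = -2565)
s(-39, 147) - t = √(-11 + 147*(-39)) - 1*(-2565) = √(-11 - 5733) + 2565 = √(-5744) + 2565 = 4*I*√359 + 2565 = 2565 + 4*I*√359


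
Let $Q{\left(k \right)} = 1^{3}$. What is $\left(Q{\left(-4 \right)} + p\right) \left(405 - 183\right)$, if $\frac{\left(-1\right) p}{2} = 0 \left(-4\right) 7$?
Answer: $222$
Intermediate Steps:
$Q{\left(k \right)} = 1$
$p = 0$ ($p = - 2 \cdot 0 \left(-4\right) 7 = - 2 \cdot 0 \cdot 7 = \left(-2\right) 0 = 0$)
$\left(Q{\left(-4 \right)} + p\right) \left(405 - 183\right) = \left(1 + 0\right) \left(405 - 183\right) = 1 \cdot 222 = 222$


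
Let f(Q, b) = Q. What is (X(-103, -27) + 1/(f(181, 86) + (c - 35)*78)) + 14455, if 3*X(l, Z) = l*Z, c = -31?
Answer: 76402393/4967 ≈ 15382.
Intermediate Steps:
X(l, Z) = Z*l/3 (X(l, Z) = (l*Z)/3 = (Z*l)/3 = Z*l/3)
(X(-103, -27) + 1/(f(181, 86) + (c - 35)*78)) + 14455 = ((⅓)*(-27)*(-103) + 1/(181 + (-31 - 35)*78)) + 14455 = (927 + 1/(181 - 66*78)) + 14455 = (927 + 1/(181 - 5148)) + 14455 = (927 + 1/(-4967)) + 14455 = (927 - 1/4967) + 14455 = 4604408/4967 + 14455 = 76402393/4967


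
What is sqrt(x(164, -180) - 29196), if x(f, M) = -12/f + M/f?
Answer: 2*I*sqrt(12270111)/41 ≈ 170.87*I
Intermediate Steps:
sqrt(x(164, -180) - 29196) = sqrt((-12 - 180)/164 - 29196) = sqrt((1/164)*(-192) - 29196) = sqrt(-48/41 - 29196) = sqrt(-1197084/41) = 2*I*sqrt(12270111)/41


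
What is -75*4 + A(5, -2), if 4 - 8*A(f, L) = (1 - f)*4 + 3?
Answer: -2383/8 ≈ -297.88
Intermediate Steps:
A(f, L) = -3/8 + f/2 (A(f, L) = ½ - ((1 - f)*4 + 3)/8 = ½ - ((4 - 4*f) + 3)/8 = ½ - (7 - 4*f)/8 = ½ + (-7/8 + f/2) = -3/8 + f/2)
-75*4 + A(5, -2) = -75*4 + (-3/8 + (½)*5) = -300 + (-3/8 + 5/2) = -300 + 17/8 = -2383/8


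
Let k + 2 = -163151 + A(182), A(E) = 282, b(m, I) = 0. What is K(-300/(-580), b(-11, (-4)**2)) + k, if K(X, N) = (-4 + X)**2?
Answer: -136964310/841 ≈ -1.6286e+5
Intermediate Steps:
k = -162871 (k = -2 + (-163151 + 282) = -2 - 162869 = -162871)
K(-300/(-580), b(-11, (-4)**2)) + k = (-4 - 300/(-580))**2 - 162871 = (-4 - 300*(-1/580))**2 - 162871 = (-4 + 15/29)**2 - 162871 = (-101/29)**2 - 162871 = 10201/841 - 162871 = -136964310/841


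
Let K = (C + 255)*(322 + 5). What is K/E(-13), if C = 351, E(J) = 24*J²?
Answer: 33027/676 ≈ 48.857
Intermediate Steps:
K = 198162 (K = (351 + 255)*(322 + 5) = 606*327 = 198162)
K/E(-13) = 198162/((24*(-13)²)) = 198162/((24*169)) = 198162/4056 = 198162*(1/4056) = 33027/676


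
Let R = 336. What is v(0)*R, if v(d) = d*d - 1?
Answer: -336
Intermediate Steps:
v(d) = -1 + d² (v(d) = d² - 1 = -1 + d²)
v(0)*R = (-1 + 0²)*336 = (-1 + 0)*336 = -1*336 = -336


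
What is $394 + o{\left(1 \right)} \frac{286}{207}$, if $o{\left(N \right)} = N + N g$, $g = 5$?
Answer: $\frac{27758}{69} \approx 402.29$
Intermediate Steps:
$o{\left(N \right)} = 6 N$ ($o{\left(N \right)} = N + N 5 = N + 5 N = 6 N$)
$394 + o{\left(1 \right)} \frac{286}{207} = 394 + 6 \cdot 1 \cdot \frac{286}{207} = 394 + 6 \cdot 286 \cdot \frac{1}{207} = 394 + 6 \cdot \frac{286}{207} = 394 + \frac{572}{69} = \frac{27758}{69}$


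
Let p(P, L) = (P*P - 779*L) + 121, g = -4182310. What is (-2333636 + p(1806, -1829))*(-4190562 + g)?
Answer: -19700631003264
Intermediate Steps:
p(P, L) = 121 + P² - 779*L (p(P, L) = (P² - 779*L) + 121 = 121 + P² - 779*L)
(-2333636 + p(1806, -1829))*(-4190562 + g) = (-2333636 + (121 + 1806² - 779*(-1829)))*(-4190562 - 4182310) = (-2333636 + (121 + 3261636 + 1424791))*(-8372872) = (-2333636 + 4686548)*(-8372872) = 2352912*(-8372872) = -19700631003264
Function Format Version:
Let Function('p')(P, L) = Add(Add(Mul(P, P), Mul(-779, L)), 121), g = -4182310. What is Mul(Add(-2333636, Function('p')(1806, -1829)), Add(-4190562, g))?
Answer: -19700631003264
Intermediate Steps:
Function('p')(P, L) = Add(121, Pow(P, 2), Mul(-779, L)) (Function('p')(P, L) = Add(Add(Pow(P, 2), Mul(-779, L)), 121) = Add(121, Pow(P, 2), Mul(-779, L)))
Mul(Add(-2333636, Function('p')(1806, -1829)), Add(-4190562, g)) = Mul(Add(-2333636, Add(121, Pow(1806, 2), Mul(-779, -1829))), Add(-4190562, -4182310)) = Mul(Add(-2333636, Add(121, 3261636, 1424791)), -8372872) = Mul(Add(-2333636, 4686548), -8372872) = Mul(2352912, -8372872) = -19700631003264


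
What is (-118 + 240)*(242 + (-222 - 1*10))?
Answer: 1220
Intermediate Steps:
(-118 + 240)*(242 + (-222 - 1*10)) = 122*(242 + (-222 - 10)) = 122*(242 - 232) = 122*10 = 1220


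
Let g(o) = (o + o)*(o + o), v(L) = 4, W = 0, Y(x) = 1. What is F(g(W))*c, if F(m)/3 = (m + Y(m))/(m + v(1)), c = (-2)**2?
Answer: 3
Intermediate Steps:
c = 4
g(o) = 4*o**2 (g(o) = (2*o)*(2*o) = 4*o**2)
F(m) = 3*(1 + m)/(4 + m) (F(m) = 3*((m + 1)/(m + 4)) = 3*((1 + m)/(4 + m)) = 3*(1 + m)/(4 + m))
F(g(W))*c = (3*(1 + 4*0**2)/(4 + 4*0**2))*4 = (3*(1 + 4*0)/(4 + 4*0))*4 = (3*(1 + 0)/(4 + 0))*4 = (3*1/4)*4 = (3*(1/4)*1)*4 = (3/4)*4 = 3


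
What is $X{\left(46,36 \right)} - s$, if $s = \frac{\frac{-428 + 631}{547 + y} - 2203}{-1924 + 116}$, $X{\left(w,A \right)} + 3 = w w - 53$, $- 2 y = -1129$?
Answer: $\frac{8274622177}{4019184} \approx 2058.8$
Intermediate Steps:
$y = \frac{1129}{2}$ ($y = \left(- \frac{1}{2}\right) \left(-1129\right) = \frac{1129}{2} \approx 564.5$)
$X{\left(w,A \right)} = -56 + w^{2}$ ($X{\left(w,A \right)} = -3 + \left(w w - 53\right) = -3 + \left(w^{2} - 53\right) = -3 + \left(-53 + w^{2}\right) = -56 + w^{2}$)
$s = \frac{4896863}{4019184}$ ($s = \frac{\frac{-428 + 631}{547 + \frac{1129}{2}} - 2203}{-1924 + 116} = \frac{\frac{203}{\frac{2223}{2}} - 2203}{-1808} = \left(203 \cdot \frac{2}{2223} - 2203\right) \left(- \frac{1}{1808}\right) = \left(\frac{406}{2223} - 2203\right) \left(- \frac{1}{1808}\right) = \left(- \frac{4896863}{2223}\right) \left(- \frac{1}{1808}\right) = \frac{4896863}{4019184} \approx 1.2184$)
$X{\left(46,36 \right)} - s = \left(-56 + 46^{2}\right) - \frac{4896863}{4019184} = \left(-56 + 2116\right) - \frac{4896863}{4019184} = 2060 - \frac{4896863}{4019184} = \frac{8274622177}{4019184}$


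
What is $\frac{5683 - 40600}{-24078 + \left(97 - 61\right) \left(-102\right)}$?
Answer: $\frac{11639}{9250} \approx 1.2583$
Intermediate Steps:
$\frac{5683 - 40600}{-24078 + \left(97 - 61\right) \left(-102\right)} = - \frac{34917}{-24078 + 36 \left(-102\right)} = - \frac{34917}{-24078 - 3672} = - \frac{34917}{-27750} = \left(-34917\right) \left(- \frac{1}{27750}\right) = \frac{11639}{9250}$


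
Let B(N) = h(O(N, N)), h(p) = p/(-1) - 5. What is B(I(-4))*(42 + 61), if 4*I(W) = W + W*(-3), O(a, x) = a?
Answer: -721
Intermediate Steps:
h(p) = -5 - p (h(p) = p*(-1) - 5 = -p - 5 = -5 - p)
I(W) = -W/2 (I(W) = (W + W*(-3))/4 = (W - 3*W)/4 = (-2*W)/4 = -W/2)
B(N) = -5 - N
B(I(-4))*(42 + 61) = (-5 - (-1)*(-4)/2)*(42 + 61) = (-5 - 1*2)*103 = (-5 - 2)*103 = -7*103 = -721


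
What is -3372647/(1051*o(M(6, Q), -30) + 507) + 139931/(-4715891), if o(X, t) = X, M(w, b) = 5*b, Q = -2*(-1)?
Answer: -15906577253304/51954971147 ≈ -306.16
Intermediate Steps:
Q = 2
-3372647/(1051*o(M(6, Q), -30) + 507) + 139931/(-4715891) = -3372647/(1051*(5*2) + 507) + 139931/(-4715891) = -3372647/(1051*10 + 507) + 139931*(-1/4715891) = -3372647/(10510 + 507) - 139931/4715891 = -3372647/11017 - 139931/4715891 = -15906577253304/51954971147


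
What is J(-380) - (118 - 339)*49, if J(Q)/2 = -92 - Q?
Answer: 11405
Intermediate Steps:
J(Q) = -184 - 2*Q (J(Q) = 2*(-92 - Q) = -184 - 2*Q)
J(-380) - (118 - 339)*49 = (-184 - 2*(-380)) - (118 - 339)*49 = (-184 + 760) - (-221)*49 = 576 - 1*(-10829) = 576 + 10829 = 11405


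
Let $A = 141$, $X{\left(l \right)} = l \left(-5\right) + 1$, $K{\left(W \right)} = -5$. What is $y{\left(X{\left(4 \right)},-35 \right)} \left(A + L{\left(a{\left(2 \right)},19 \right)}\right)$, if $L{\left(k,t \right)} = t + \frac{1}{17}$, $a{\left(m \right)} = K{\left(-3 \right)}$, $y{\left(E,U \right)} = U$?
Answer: $- \frac{95235}{17} \approx -5602.1$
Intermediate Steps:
$X{\left(l \right)} = 1 - 5 l$ ($X{\left(l \right)} = - 5 l + 1 = 1 - 5 l$)
$a{\left(m \right)} = -5$
$L{\left(k,t \right)} = \frac{1}{17} + t$ ($L{\left(k,t \right)} = t + \frac{1}{17} = \frac{1}{17} + t$)
$y{\left(X{\left(4 \right)},-35 \right)} \left(A + L{\left(a{\left(2 \right)},19 \right)}\right) = - 35 \left(141 + \left(\frac{1}{17} + 19\right)\right) = - 35 \left(141 + \frac{324}{17}\right) = \left(-35\right) \frac{2721}{17} = - \frac{95235}{17}$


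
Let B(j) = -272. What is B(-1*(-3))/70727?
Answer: -272/70727 ≈ -0.0038458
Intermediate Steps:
B(-1*(-3))/70727 = -272/70727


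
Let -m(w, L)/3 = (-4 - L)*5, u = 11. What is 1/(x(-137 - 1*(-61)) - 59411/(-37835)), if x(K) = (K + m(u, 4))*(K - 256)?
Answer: -37835/552634269 ≈ -6.8463e-5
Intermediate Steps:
m(w, L) = 60 + 15*L (m(w, L) = -3*(-4 - L)*5 = -3*(-20 - 5*L) = 60 + 15*L)
x(K) = (-256 + K)*(120 + K) (x(K) = (K + (60 + 15*4))*(K - 256) = (K + (60 + 60))*(-256 + K) = (K + 120)*(-256 + K) = (120 + K)*(-256 + K) = (-256 + K)*(120 + K))
1/(x(-137 - 1*(-61)) - 59411/(-37835)) = 1/((-30720 + (-137 - 1*(-61))² - 136*(-137 - 1*(-61))) - 59411/(-37835)) = 1/((-30720 + (-137 + 61)² - 136*(-137 + 61)) - 59411*(-1/37835)) = 1/((-30720 + (-76)² - 136*(-76)) + 59411/37835) = 1/((-30720 + 5776 + 10336) + 59411/37835) = 1/(-14608 + 59411/37835) = 1/(-552634269/37835) = -37835/552634269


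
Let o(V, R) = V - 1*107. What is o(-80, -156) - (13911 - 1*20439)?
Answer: 6341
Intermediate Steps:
o(V, R) = -107 + V (o(V, R) = V - 107 = -107 + V)
o(-80, -156) - (13911 - 1*20439) = (-107 - 80) - (13911 - 1*20439) = -187 - (13911 - 20439) = -187 - 1*(-6528) = -187 + 6528 = 6341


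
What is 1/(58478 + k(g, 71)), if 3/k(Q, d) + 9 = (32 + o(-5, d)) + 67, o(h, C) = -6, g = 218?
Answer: 28/1637385 ≈ 1.7100e-5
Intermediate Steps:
k(Q, d) = 1/28 (k(Q, d) = 3/(-9 + ((32 - 6) + 67)) = 3/(-9 + (26 + 67)) = 3/(-9 + 93) = 3/84 = 3*(1/84) = 1/28)
1/(58478 + k(g, 71)) = 1/(58478 + 1/28) = 1/(1637385/28) = 28/1637385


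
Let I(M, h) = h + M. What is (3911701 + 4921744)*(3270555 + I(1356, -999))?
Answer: 28893421251840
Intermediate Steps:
I(M, h) = M + h
(3911701 + 4921744)*(3270555 + I(1356, -999)) = (3911701 + 4921744)*(3270555 + (1356 - 999)) = 8833445*(3270555 + 357) = 8833445*3270912 = 28893421251840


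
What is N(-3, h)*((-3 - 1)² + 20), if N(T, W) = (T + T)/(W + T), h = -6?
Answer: 24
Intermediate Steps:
N(T, W) = 2*T/(T + W) (N(T, W) = (2*T)/(T + W) = 2*T/(T + W))
N(-3, h)*((-3 - 1)² + 20) = (2*(-3)/(-3 - 6))*((-3 - 1)² + 20) = (2*(-3)/(-9))*((-4)² + 20) = (2*(-3)*(-⅑))*(16 + 20) = (⅔)*36 = 24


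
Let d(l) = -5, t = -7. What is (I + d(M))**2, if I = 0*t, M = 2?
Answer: 25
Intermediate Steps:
I = 0 (I = 0*(-7) = 0)
(I + d(M))**2 = (0 - 5)**2 = (-5)**2 = 25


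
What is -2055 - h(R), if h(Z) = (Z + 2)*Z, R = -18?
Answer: -2343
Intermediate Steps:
h(Z) = Z*(2 + Z) (h(Z) = (2 + Z)*Z = Z*(2 + Z))
-2055 - h(R) = -2055 - (-18)*(2 - 18) = -2055 - (-18)*(-16) = -2055 - 1*288 = -2055 - 288 = -2343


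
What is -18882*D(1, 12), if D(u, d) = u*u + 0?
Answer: -18882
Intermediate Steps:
D(u, d) = u² (D(u, d) = u² + 0 = u²)
-18882*D(1, 12) = -18882*1² = -18882*1 = -18882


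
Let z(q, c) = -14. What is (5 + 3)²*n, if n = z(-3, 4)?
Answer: -896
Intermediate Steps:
n = -14
(5 + 3)²*n = (5 + 3)²*(-14) = 8²*(-14) = 64*(-14) = -896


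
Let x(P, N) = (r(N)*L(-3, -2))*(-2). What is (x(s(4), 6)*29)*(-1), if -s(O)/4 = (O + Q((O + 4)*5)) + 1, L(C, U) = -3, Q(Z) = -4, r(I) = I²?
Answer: -6264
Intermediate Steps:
s(O) = 12 - 4*O (s(O) = -4*((O - 4) + 1) = -4*((-4 + O) + 1) = -4*(-3 + O) = 12 - 4*O)
x(P, N) = 6*N² (x(P, N) = (N²*(-3))*(-2) = -3*N²*(-2) = 6*N²)
(x(s(4), 6)*29)*(-1) = ((6*6²)*29)*(-1) = ((6*36)*29)*(-1) = (216*29)*(-1) = 6264*(-1) = -6264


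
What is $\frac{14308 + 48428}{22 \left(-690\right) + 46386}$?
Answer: $\frac{10456}{5201} \approx 2.0104$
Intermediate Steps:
$\frac{14308 + 48428}{22 \left(-690\right) + 46386} = \frac{62736}{-15180 + 46386} = \frac{62736}{31206} = 62736 \cdot \frac{1}{31206} = \frac{10456}{5201}$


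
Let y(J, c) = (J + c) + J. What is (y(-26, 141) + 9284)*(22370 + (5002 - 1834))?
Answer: 239367674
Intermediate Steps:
y(J, c) = c + 2*J
(y(-26, 141) + 9284)*(22370 + (5002 - 1834)) = ((141 + 2*(-26)) + 9284)*(22370 + (5002 - 1834)) = ((141 - 52) + 9284)*(22370 + 3168) = (89 + 9284)*25538 = 9373*25538 = 239367674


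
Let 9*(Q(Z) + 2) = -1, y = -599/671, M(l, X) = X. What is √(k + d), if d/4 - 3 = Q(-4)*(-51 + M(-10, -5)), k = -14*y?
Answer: √2015494778/2013 ≈ 22.302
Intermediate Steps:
y = -599/671 (y = -599*1/671 = -599/671 ≈ -0.89270)
Q(Z) = -19/9 (Q(Z) = -2 + (⅑)*(-1) = -2 - ⅑ = -19/9)
k = 8386/671 (k = -14*(-599/671) = 8386/671 ≈ 12.498)
d = 4364/9 (d = 12 + 4*(-19*(-51 - 5)/9) = 12 + 4*(-19/9*(-56)) = 12 + 4*(1064/9) = 12 + 4256/9 = 4364/9 ≈ 484.89)
√(k + d) = √(8386/671 + 4364/9) = √(3003718/6039) = √2015494778/2013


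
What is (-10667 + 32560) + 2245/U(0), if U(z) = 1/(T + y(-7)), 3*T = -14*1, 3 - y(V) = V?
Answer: 101599/3 ≈ 33866.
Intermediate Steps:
y(V) = 3 - V
T = -14/3 (T = (-14*1)/3 = (1/3)*(-14) = -14/3 ≈ -4.6667)
U(z) = 3/16 (U(z) = 1/(-14/3 + (3 - 1*(-7))) = 1/(-14/3 + (3 + 7)) = 1/(-14/3 + 10) = 1/(16/3) = 3/16)
(-10667 + 32560) + 2245/U(0) = (-10667 + 32560) + 2245/(3/16) = 21893 + 2245*(16/3) = 21893 + 35920/3 = 101599/3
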